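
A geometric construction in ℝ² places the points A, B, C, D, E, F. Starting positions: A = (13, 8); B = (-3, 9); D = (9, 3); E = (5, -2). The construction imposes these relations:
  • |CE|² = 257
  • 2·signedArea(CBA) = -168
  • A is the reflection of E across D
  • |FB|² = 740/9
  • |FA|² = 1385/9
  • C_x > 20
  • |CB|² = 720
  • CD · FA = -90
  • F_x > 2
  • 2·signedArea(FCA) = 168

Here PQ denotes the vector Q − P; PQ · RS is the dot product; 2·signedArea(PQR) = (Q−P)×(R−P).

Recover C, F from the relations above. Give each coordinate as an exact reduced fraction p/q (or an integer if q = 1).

1. C_x = 21  [line 1·x + 16·y + 27 = 0 ∩ |CB|² = 720]
2. C_y = -3  [line 1·x + 16·y + 27 = 0 ∩ |CB|² = 720]
   → C = (21, -3)
3. F_x = 7/3  [2·signedArea(FCA) = 168 ∩ CD · FA = -90]
4. F_y = 5/3  [2·signedArea(FCA) = 168 ∩ CD · FA = -90]
   → F = (7/3, 5/3)

C = (21, -3)
F = (7/3, 5/3)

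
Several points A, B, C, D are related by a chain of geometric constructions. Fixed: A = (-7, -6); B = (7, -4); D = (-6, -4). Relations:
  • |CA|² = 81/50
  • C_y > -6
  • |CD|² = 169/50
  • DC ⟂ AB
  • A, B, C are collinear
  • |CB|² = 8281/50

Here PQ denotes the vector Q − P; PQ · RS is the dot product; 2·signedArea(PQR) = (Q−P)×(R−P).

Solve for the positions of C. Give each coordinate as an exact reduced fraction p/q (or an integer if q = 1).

C = (-287/50, -291/50)

1. C_x = -287/50  [A, B, C are collinear ∩ DC ⟂ AB]
2. C_y = -291/50  [A, B, C are collinear ∩ DC ⟂ AB]
   → C = (-287/50, -291/50)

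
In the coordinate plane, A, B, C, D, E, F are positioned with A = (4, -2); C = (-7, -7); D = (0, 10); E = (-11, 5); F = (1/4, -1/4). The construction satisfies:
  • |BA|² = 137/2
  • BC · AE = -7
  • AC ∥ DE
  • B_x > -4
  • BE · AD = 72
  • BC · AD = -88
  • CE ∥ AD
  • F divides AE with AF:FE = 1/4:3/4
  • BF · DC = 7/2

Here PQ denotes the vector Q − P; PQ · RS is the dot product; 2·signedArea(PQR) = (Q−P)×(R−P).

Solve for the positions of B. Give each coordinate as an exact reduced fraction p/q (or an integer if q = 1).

1. B_x = -7/2  [BE · AD = 72 ∩ BF · DC = 7/2]
2. B_y = 3/2  [BE · AD = 72 ∩ BF · DC = 7/2]
   → B = (-7/2, 3/2)

B = (-7/2, 3/2)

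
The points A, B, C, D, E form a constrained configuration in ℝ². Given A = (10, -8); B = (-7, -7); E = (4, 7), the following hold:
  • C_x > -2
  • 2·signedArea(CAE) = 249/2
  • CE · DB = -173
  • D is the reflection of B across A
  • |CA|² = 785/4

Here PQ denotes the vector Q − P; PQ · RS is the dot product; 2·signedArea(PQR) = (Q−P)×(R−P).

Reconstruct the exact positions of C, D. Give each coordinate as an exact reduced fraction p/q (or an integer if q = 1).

C = (-3/2, 0)
D = (27, -9)

1. D_x = 27  [D is the reflection of B across A]
2. D_y = -9  [D is the reflection of B across A]
   → D = (27, -9)
3. C_x = -3/2  [2·signedArea(CAE) = 249/2 ∩ CE · DB = -173]
4. C_y = 0  [2·signedArea(CAE) = 249/2 ∩ CE · DB = -173]
   → C = (-3/2, 0)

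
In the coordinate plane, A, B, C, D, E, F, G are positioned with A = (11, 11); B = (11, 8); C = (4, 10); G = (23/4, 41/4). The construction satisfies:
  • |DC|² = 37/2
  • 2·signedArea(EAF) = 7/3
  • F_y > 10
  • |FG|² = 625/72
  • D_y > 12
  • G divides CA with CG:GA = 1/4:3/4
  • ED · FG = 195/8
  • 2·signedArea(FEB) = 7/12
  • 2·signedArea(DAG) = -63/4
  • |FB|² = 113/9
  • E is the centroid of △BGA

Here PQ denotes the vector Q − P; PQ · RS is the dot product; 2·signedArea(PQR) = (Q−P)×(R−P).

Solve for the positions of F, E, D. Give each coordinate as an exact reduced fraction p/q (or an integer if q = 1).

1. E_x = 37/4  [E is the centroid of △BGA]
2. E_y = 39/4  [E is the centroid of △BGA]
   → E = (37/4, 39/4)
3. F_x = 26/3  [2·signedArea(FEB) = 7/12 ∩ 2·signedArea(EAF) = 7/3]
4. F_y = 32/3  [2·signedArea(FEB) = 7/12 ∩ 2·signedArea(EAF) = 7/3]
   → F = (26/3, 32/3)
5. D_x = 1/2  [2·signedArea(DAG) = -63/4 ∩ ED · FG = 195/8]
6. D_y = 25/2  [2·signedArea(DAG) = -63/4 ∩ ED · FG = 195/8]
   → D = (1/2, 25/2)

D = (1/2, 25/2)
E = (37/4, 39/4)
F = (26/3, 32/3)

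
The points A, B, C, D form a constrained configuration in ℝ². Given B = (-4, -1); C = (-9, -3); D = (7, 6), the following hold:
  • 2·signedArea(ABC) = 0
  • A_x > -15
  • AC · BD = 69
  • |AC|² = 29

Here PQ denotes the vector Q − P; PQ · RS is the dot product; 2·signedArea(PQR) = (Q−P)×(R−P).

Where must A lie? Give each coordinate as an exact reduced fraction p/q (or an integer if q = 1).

A = (-14, -5)

1. A_x = -14  [2·signedArea(ABC) = 0 ∩ AC · BD = 69]
2. A_y = -5  [2·signedArea(ABC) = 0 ∩ AC · BD = 69]
   → A = (-14, -5)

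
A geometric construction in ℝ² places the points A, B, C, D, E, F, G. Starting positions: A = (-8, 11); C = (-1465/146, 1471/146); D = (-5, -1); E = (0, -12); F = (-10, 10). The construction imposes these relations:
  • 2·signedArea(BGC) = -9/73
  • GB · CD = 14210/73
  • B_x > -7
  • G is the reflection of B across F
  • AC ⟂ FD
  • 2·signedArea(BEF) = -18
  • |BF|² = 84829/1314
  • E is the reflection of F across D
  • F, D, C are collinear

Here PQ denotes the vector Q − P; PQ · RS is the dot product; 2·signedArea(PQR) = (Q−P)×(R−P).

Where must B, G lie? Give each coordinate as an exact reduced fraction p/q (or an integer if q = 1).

B = (-2633/438, 1325/438)
G = (-6127/438, 7435/438)

1. B_x = -2633/438  [line -22·x + -10·y + -102 = 0 ∩ |BF|² = 84829/1314]
2. B_y = 1325/438  [line -22·x + -10·y + -102 = 0 ∩ |BF|² = 84829/1314]
   → B = (-2633/438, 1325/438)
3. G_x = -6127/438  [2·signedArea(BGC) = -9/73 ∩ G is the reflection of B across F]
4. G_y = 7435/438  [2·signedArea(BGC) = -9/73 ∩ G is the reflection of B across F]
   → G = (-6127/438, 7435/438)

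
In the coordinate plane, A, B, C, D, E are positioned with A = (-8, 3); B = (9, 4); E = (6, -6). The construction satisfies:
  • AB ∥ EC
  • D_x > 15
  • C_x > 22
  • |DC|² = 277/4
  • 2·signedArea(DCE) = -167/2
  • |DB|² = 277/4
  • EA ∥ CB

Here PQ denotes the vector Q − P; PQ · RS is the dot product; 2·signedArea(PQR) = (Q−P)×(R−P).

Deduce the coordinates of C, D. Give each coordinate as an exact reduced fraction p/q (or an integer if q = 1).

C = (23, -5)
D = (16, -1/2)

1. C_x = 23  [EA ∥ CB ∩ AB ∥ EC]
2. C_y = -5  [EA ∥ CB ∩ AB ∥ EC]
   → C = (23, -5)
3. D_x = 16  [line 1·x + -17·y + -49/2 = 0 ∩ |DB|² = 277/4]
4. D_y = -1/2  [line 1·x + -17·y + -49/2 = 0 ∩ |DB|² = 277/4]
   → D = (16, -1/2)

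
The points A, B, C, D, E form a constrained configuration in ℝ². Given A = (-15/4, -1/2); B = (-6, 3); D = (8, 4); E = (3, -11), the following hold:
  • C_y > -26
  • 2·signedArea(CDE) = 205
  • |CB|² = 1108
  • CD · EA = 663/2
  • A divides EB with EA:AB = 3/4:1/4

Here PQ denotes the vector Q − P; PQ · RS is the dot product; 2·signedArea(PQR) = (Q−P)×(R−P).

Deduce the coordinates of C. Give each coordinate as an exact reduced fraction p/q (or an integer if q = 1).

C = (12, -25)

1. C_x = 12  [2·signedArea(CDE) = 205 ∩ CD · EA = 663/2]
2. C_y = -25  [2·signedArea(CDE) = 205 ∩ CD · EA = 663/2]
   → C = (12, -25)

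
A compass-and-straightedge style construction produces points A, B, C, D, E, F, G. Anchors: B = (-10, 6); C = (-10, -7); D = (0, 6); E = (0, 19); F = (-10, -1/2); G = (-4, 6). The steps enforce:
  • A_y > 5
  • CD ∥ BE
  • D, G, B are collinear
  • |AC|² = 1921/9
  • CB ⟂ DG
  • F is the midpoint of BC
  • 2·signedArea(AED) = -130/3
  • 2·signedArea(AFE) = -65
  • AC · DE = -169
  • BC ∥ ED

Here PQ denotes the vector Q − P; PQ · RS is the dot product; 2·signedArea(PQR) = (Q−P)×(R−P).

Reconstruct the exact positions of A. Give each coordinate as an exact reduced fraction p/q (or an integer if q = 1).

A = (-10/3, 6)

1. A_x = -10/3  [2·signedArea(AFE) = -65 ∩ 2·signedArea(AED) = -130/3]
2. A_y = 6  [2·signedArea(AFE) = -65 ∩ 2·signedArea(AED) = -130/3]
   → A = (-10/3, 6)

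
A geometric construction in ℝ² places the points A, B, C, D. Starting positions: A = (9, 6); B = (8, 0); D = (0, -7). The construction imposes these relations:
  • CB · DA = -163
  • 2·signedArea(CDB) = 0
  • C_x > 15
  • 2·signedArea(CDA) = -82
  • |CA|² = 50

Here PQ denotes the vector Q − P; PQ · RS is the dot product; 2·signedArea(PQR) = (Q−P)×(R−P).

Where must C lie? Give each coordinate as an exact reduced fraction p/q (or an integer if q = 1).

C = (16, 7)

1. C_x = 16  [2·signedArea(CDB) = 0 ∩ CB · DA = -163]
2. C_y = 7  [2·signedArea(CDB) = 0 ∩ CB · DA = -163]
   → C = (16, 7)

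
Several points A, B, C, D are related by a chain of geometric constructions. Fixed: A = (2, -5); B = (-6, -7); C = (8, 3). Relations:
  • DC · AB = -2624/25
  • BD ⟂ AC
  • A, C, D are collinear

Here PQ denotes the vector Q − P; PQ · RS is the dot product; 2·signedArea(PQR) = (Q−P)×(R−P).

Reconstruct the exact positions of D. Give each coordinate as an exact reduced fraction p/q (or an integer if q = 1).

D = (-46/25, -253/25)

1. D_x = -46/25  [A, C, D are collinear ∩ BD ⟂ AC]
2. D_y = -253/25  [A, C, D are collinear ∩ BD ⟂ AC]
   → D = (-46/25, -253/25)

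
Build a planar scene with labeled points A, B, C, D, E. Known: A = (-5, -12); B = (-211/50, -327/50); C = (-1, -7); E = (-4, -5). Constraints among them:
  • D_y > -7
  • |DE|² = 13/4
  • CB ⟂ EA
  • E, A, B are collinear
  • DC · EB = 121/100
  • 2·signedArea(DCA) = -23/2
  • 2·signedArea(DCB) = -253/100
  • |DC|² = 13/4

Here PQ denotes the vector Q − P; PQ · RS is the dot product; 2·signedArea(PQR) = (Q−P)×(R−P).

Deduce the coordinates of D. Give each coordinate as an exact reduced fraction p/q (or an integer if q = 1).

1. D_x = -5/2  [2·signedArea(DCB) = -253/100 ∩ 2·signedArea(DCA) = -23/2]
2. D_y = -6  [2·signedArea(DCB) = -253/100 ∩ 2·signedArea(DCA) = -23/2]
   → D = (-5/2, -6)

D = (-5/2, -6)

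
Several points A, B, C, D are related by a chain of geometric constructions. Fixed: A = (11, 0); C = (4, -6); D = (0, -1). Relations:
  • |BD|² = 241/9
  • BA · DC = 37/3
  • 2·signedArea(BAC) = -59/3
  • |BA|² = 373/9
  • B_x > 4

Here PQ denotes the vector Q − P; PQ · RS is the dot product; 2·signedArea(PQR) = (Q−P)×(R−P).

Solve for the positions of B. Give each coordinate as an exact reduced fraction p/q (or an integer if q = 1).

B = (5, -7/3)

1. B_x = 5  [2·signedArea(BAC) = -59/3 ∩ BA · DC = 37/3]
2. B_y = -7/3  [2·signedArea(BAC) = -59/3 ∩ BA · DC = 37/3]
   → B = (5, -7/3)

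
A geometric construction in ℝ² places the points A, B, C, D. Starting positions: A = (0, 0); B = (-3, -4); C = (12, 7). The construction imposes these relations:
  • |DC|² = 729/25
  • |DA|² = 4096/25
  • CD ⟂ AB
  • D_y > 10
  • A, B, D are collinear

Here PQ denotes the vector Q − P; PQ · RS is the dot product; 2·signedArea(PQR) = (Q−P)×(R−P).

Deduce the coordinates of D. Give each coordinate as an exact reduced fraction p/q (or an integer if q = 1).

1. D_x = 192/25  [A, B, D are collinear ∩ CD ⟂ AB]
2. D_y = 256/25  [A, B, D are collinear ∩ CD ⟂ AB]
   → D = (192/25, 256/25)

D = (192/25, 256/25)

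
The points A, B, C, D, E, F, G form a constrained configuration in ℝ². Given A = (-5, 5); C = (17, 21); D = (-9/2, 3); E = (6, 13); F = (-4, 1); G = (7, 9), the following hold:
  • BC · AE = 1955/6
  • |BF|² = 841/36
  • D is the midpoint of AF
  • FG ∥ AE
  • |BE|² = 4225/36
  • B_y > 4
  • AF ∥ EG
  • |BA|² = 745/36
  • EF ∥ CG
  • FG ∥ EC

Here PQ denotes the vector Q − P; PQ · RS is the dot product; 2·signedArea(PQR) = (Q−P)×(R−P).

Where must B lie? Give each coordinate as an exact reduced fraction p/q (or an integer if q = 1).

1. B_x = -1/2  [line -11·x + -8·y + 175/6 = 0 ∩ |BF|² = 841/36]
2. B_y = 13/3  [line -11·x + -8·y + 175/6 = 0 ∩ |BF|² = 841/36]
   → B = (-1/2, 13/3)

B = (-1/2, 13/3)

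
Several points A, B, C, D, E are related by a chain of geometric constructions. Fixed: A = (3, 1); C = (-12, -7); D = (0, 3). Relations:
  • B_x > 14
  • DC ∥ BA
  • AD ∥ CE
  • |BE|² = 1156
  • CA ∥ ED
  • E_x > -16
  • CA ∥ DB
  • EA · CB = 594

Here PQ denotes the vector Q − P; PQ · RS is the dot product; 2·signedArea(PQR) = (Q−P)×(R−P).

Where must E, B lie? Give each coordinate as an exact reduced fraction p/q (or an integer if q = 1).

1. E_x = -15  [CA ∥ ED ∩ AD ∥ CE]
2. E_y = -5  [CA ∥ ED ∩ AD ∥ CE]
   → E = (-15, -5)
3. B_x = 15  [DC ∥ BA ∩ CA ∥ DB]
4. B_y = 11  [DC ∥ BA ∩ CA ∥ DB]
   → B = (15, 11)

B = (15, 11)
E = (-15, -5)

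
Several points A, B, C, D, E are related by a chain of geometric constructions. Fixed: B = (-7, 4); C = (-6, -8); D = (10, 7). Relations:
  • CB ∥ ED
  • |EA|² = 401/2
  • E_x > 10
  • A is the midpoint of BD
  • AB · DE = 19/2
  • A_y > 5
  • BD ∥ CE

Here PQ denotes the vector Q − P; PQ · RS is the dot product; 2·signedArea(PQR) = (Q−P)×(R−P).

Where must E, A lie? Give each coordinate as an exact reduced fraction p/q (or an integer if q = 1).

1. E_x = 11  [CB ∥ ED ∩ BD ∥ CE]
2. E_y = -5  [CB ∥ ED ∩ BD ∥ CE]
   → E = (11, -5)
3. A_x = 3/2  [A is the midpoint of BD]
4. A_y = 11/2  [A is the midpoint of BD]
   → A = (3/2, 11/2)

A = (3/2, 11/2)
E = (11, -5)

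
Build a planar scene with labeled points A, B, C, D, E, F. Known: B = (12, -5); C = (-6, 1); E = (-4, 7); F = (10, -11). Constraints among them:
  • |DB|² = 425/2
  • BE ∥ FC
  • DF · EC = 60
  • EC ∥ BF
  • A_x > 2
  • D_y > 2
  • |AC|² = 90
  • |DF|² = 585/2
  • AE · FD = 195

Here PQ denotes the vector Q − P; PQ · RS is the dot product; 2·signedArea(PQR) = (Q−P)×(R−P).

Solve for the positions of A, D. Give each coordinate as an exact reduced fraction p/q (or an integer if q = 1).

1. D_x = -1/2  [line 2·x + 6·y + -14 = 0 ∩ |DF|² = 585/2]
2. D_y = 5/2  [line 2·x + 6·y + -14 = 0 ∩ |DF|² = 585/2]
   → D = (-1/2, 5/2)
3. A_x = 3  [line 21/2·x + -27/2·y + -117/2 = 0 ∩ |AC|² = 90]
4. A_y = -2  [line 21/2·x + -27/2·y + -117/2 = 0 ∩ |AC|² = 90]
   → A = (3, -2)

A = (3, -2)
D = (-1/2, 5/2)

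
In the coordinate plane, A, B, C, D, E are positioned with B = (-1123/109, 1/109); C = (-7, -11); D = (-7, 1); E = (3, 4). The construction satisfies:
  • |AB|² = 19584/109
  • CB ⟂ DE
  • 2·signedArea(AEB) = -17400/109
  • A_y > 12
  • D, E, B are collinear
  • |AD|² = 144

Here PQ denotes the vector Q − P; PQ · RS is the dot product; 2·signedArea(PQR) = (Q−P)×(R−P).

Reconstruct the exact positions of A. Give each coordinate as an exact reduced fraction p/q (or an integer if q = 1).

1. A_x = -7  [line 435/109·x + -1450/109·y + 21895/109 = 0 ∩ |AB|² = 19584/109]
2. A_y = 13  [line 435/109·x + -1450/109·y + 21895/109 = 0 ∩ |AB|² = 19584/109]
   → A = (-7, 13)

A = (-7, 13)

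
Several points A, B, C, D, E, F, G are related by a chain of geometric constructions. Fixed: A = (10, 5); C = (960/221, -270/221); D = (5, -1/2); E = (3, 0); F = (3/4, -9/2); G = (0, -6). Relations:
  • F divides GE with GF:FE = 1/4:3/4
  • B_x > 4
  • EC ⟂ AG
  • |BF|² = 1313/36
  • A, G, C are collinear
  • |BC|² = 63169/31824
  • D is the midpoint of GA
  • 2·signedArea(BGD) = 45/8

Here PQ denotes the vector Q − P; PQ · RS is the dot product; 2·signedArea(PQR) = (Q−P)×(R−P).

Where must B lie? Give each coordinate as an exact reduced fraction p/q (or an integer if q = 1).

B = (55/12, 1/6)

1. B_x = 55/12  [line -11/2·x + 5·y + 195/8 = 0 ∩ |BC|² = 63169/31824]
2. B_y = 1/6  [line -11/2·x + 5·y + 195/8 = 0 ∩ |BC|² = 63169/31824]
   → B = (55/12, 1/6)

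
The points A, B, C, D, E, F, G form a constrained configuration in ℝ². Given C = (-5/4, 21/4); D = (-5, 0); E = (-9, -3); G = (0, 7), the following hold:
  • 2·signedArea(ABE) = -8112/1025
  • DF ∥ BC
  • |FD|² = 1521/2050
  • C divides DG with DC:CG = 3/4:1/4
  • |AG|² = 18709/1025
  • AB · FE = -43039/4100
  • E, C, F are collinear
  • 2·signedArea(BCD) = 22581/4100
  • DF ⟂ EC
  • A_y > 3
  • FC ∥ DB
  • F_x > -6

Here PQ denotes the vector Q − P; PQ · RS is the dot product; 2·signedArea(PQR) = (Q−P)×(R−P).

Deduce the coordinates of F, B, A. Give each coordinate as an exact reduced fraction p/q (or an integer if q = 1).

A = (-2777/1025, 3789/1025)
B = (-2551/4100, 19107/4100)
F = (-11537/2050, 1209/2050)

1. F_x = -11537/2050  [E, C, F are collinear ∩ DF ⟂ EC]
2. F_y = 1209/2050  [E, C, F are collinear ∩ DF ⟂ EC]
   → F = (-11537/2050, 1209/2050)
3. B_x = -2551/4100  [DF ∥ BC ∩ FC ∥ DB]
4. B_y = 19107/4100  [DF ∥ BC ∩ FC ∥ DB]
   → B = (-2551/4100, 19107/4100)
5. A_x = -2777/1025  [AB · FE = -43039/4100 ∩ 2·signedArea(ABE) = -8112/1025]
6. A_y = 3789/1025  [AB · FE = -43039/4100 ∩ 2·signedArea(ABE) = -8112/1025]
   → A = (-2777/1025, 3789/1025)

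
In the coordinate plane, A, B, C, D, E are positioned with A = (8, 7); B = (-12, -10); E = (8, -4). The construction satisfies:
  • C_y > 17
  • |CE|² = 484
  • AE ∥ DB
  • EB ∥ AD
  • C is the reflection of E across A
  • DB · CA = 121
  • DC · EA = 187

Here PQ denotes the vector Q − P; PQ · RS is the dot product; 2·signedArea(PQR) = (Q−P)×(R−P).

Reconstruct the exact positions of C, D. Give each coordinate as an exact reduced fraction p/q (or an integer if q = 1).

1. C_x = 8  [C is the reflection of E across A]
2. C_y = 18  [C is the reflection of E across A]
   → C = (8, 18)
3. D_x = -12  [AE ∥ DB ∩ EB ∥ AD]
4. D_y = 1  [AE ∥ DB ∩ EB ∥ AD]
   → D = (-12, 1)

C = (8, 18)
D = (-12, 1)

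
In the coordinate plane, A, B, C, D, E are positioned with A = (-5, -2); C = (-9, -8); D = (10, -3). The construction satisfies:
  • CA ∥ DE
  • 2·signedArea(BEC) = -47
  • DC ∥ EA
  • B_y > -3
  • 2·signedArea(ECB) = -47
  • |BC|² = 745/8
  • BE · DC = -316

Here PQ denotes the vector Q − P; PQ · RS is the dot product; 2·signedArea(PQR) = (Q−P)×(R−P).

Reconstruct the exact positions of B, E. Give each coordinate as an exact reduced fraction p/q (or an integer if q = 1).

1. E_x = 14  [DC ∥ EA ∩ CA ∥ DE]
2. E_y = 3  [DC ∥ EA ∩ CA ∥ DE]
   → E = (14, 3)
3. B_x = -5/4  [BE · DC = -316 ∩ 2·signedArea(BEC) = -47]
4. B_y = -9/4  [BE · DC = -316 ∩ 2·signedArea(BEC) = -47]
   → B = (-5/4, -9/4)

B = (-5/4, -9/4)
E = (14, 3)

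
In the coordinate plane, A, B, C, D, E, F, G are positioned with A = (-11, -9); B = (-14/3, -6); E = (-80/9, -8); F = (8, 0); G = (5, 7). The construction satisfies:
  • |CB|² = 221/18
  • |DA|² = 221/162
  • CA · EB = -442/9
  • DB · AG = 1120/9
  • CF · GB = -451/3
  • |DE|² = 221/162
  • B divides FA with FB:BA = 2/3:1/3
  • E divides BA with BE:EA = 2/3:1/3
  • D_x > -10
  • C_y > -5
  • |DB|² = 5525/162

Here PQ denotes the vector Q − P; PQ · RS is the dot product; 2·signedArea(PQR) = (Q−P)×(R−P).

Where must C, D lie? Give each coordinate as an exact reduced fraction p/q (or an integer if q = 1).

1. C_x = -3/2  [CA · EB = -442/9 ∩ CF · GB = -451/3]
2. C_y = -9/2  [CA · EB = -442/9 ∩ CF · GB = -451/3]
   → C = (-3/2, -9/2)
3. D_x = -179/18  [line -16·x + -16·y + -2656/9 = 0 ∩ |DA|² = 221/162]
4. D_y = -17/2  [line -16·x + -16·y + -2656/9 = 0 ∩ |DA|² = 221/162]
   → D = (-179/18, -17/2)

C = (-3/2, -9/2)
D = (-179/18, -17/2)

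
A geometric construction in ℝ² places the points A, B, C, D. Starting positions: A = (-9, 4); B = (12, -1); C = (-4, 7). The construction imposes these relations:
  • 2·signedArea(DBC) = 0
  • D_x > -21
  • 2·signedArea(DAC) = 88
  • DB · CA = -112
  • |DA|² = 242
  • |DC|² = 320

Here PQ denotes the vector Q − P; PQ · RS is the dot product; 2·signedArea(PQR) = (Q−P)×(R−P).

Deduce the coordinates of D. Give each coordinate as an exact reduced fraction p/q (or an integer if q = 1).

D = (-20, 15)

1. D_x = -20  [2·signedArea(DBC) = 0 ∩ DB · CA = -112]
2. D_y = 15  [2·signedArea(DBC) = 0 ∩ DB · CA = -112]
   → D = (-20, 15)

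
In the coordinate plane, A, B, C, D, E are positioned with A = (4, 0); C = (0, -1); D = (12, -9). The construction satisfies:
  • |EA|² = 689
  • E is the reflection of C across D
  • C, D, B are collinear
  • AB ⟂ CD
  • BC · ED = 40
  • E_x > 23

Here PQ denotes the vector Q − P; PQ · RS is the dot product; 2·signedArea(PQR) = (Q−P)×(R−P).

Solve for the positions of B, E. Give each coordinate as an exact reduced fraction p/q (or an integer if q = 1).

1. B_x = 30/13  [C, D, B are collinear ∩ AB ⟂ CD]
2. B_y = -33/13  [C, D, B are collinear ∩ AB ⟂ CD]
   → B = (30/13, -33/13)
3. E_x = 24  [E is the reflection of C across D]
4. E_y = -17  [E is the reflection of C across D]
   → E = (24, -17)

B = (30/13, -33/13)
E = (24, -17)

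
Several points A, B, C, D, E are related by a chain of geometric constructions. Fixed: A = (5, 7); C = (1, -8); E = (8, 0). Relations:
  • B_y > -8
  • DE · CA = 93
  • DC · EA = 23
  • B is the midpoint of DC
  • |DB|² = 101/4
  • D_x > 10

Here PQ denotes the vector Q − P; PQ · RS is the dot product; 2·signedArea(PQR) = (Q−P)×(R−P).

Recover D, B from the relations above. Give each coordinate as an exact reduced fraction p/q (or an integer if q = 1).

1. D_x = 11  [DC · EA = 23 ∩ DE · CA = 93]
2. D_y = -7  [DC · EA = 23 ∩ DE · CA = 93]
   → D = (11, -7)
3. B_x = 6  [B is the midpoint of DC]
4. B_y = -15/2  [B is the midpoint of DC]
   → B = (6, -15/2)

B = (6, -15/2)
D = (11, -7)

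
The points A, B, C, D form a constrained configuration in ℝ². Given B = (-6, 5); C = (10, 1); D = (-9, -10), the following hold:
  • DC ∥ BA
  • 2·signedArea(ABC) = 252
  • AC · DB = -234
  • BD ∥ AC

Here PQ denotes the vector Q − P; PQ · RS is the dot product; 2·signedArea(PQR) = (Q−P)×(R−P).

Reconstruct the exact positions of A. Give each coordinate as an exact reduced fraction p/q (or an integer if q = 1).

A = (13, 16)

1. A_x = 13  [BD ∥ AC ∩ DC ∥ BA]
2. A_y = 16  [BD ∥ AC ∩ DC ∥ BA]
   → A = (13, 16)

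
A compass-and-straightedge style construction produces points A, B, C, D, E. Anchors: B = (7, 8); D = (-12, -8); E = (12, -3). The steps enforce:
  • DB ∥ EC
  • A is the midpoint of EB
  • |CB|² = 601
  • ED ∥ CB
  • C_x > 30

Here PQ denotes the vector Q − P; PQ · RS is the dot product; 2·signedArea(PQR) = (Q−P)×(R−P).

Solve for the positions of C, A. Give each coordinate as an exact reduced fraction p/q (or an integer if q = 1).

A = (19/2, 5/2)
C = (31, 13)

1. C_x = 31  [ED ∥ CB ∩ DB ∥ EC]
2. C_y = 13  [ED ∥ CB ∩ DB ∥ EC]
   → C = (31, 13)
3. A_x = 19/2  [A is the midpoint of EB]
4. A_y = 5/2  [A is the midpoint of EB]
   → A = (19/2, 5/2)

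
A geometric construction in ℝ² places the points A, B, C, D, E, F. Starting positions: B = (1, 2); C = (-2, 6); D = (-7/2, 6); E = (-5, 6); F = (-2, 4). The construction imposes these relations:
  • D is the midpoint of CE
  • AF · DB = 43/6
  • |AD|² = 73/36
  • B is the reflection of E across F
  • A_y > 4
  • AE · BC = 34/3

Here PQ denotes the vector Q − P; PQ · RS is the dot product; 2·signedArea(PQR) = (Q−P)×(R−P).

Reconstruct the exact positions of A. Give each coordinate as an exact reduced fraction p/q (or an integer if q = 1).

1. A_x = -3  [AF · DB = 43/6 ∩ AE · BC = 34/3]
2. A_y = 14/3  [AF · DB = 43/6 ∩ AE · BC = 34/3]
   → A = (-3, 14/3)

A = (-3, 14/3)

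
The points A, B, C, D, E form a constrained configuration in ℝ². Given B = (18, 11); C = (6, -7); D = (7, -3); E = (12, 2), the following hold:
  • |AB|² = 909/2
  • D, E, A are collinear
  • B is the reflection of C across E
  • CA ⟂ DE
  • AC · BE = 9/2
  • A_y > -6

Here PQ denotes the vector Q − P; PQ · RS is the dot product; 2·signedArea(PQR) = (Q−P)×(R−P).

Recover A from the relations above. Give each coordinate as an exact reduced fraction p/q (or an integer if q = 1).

1. A_x = 9/2  [D, E, A are collinear ∩ CA ⟂ DE]
2. A_y = -11/2  [D, E, A are collinear ∩ CA ⟂ DE]
   → A = (9/2, -11/2)

A = (9/2, -11/2)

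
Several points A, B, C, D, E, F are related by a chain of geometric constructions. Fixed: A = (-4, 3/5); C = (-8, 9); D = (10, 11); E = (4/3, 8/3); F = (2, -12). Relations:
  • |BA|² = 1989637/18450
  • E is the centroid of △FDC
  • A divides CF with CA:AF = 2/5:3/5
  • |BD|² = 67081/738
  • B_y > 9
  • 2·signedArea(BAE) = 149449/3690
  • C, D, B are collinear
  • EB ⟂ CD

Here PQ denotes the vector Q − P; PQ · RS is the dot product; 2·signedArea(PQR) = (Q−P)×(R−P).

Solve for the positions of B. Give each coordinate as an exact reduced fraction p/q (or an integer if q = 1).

B = (43/82, 2447/246)

1. B_x = 43/82  [C, D, B are collinear ∩ EB ⟂ CD]
2. B_y = 2447/246  [C, D, B are collinear ∩ EB ⟂ CD]
   → B = (43/82, 2447/246)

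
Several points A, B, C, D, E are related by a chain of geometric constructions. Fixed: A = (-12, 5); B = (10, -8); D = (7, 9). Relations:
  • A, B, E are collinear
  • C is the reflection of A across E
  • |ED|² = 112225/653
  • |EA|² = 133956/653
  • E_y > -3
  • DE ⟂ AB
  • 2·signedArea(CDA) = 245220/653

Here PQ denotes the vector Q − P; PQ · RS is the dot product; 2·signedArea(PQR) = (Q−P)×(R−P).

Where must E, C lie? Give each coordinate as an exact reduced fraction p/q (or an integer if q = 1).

C = (8268/653, -6251/653)
E = (216/653, -1493/653)

1. E_x = 216/653  [A, B, E are collinear ∩ DE ⟂ AB]
2. E_y = -1493/653  [A, B, E are collinear ∩ DE ⟂ AB]
   → E = (216/653, -1493/653)
3. C_x = 8268/653  [C is the reflection of A across E]
4. C_y = -6251/653  [C is the reflection of A across E]
   → C = (8268/653, -6251/653)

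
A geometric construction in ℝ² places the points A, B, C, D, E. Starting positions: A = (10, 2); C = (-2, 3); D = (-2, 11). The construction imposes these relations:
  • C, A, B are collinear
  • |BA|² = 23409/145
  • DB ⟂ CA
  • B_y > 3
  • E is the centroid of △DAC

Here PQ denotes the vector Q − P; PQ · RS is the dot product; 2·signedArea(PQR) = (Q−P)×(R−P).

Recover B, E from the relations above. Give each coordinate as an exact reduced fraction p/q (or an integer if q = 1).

1. B_x = -386/145  [C, A, B are collinear ∩ DB ⟂ CA]
2. B_y = 443/145  [C, A, B are collinear ∩ DB ⟂ CA]
   → B = (-386/145, 443/145)
3. E_x = 2  [E is the centroid of △DAC]
4. E_y = 16/3  [E is the centroid of △DAC]
   → E = (2, 16/3)

B = (-386/145, 443/145)
E = (2, 16/3)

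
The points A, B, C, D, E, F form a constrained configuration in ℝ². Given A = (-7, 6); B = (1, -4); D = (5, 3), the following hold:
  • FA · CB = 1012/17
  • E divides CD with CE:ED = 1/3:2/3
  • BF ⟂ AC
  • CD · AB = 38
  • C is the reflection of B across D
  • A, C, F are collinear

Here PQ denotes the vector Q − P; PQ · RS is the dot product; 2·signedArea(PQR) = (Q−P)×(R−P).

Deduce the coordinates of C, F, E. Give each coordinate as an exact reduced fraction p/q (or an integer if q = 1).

C = (9, 10)
E = (23/3, 23/3)
F = (-31/17, 124/17)

1. C_x = 9  [C is the reflection of B across D]
2. C_y = 10  [C is the reflection of B across D]
   → C = (9, 10)
3. F_x = -31/17  [A, C, F are collinear ∩ BF ⟂ AC]
4. F_y = 124/17  [A, C, F are collinear ∩ BF ⟂ AC]
   → F = (-31/17, 124/17)
5. E_x = 23/3  [E divides CD with CE:ED = 1/3:2/3]
6. E_y = 23/3  [E divides CD with CE:ED = 1/3:2/3]
   → E = (23/3, 23/3)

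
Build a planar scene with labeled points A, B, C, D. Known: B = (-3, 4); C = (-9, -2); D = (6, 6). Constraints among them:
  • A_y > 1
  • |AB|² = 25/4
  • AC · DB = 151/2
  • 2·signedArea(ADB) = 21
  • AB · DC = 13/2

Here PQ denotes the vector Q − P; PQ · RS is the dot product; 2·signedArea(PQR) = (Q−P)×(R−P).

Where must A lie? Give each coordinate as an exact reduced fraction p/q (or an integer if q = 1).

A = (-3/2, 2)

1. A_x = -3/2  [AC · DB = 151/2 ∩ 2·signedArea(ADB) = 21]
2. A_y = 2  [AC · DB = 151/2 ∩ 2·signedArea(ADB) = 21]
   → A = (-3/2, 2)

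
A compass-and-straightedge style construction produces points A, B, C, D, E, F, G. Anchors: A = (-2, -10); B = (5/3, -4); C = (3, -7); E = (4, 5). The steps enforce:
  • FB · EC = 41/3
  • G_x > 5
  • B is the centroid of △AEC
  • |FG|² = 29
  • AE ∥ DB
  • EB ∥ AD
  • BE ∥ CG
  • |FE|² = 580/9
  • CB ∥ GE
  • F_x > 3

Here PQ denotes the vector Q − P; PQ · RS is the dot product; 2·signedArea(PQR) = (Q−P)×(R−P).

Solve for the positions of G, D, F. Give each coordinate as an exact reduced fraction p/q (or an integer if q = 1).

D = (-13/3, -19)
F = (10/3, -3)
G = (16/3, 2)

1. G_x = 16/3  [CB ∥ GE ∩ BE ∥ CG]
2. G_y = 2  [CB ∥ GE ∩ BE ∥ CG]
   → G = (16/3, 2)
3. D_x = -13/3  [AE ∥ DB ∩ EB ∥ AD]
4. D_y = -19  [AE ∥ DB ∩ EB ∥ AD]
   → D = (-13/3, -19)
5. F_x = 10/3  [line 1·x + 12·y + 98/3 = 0 ∩ |FE|² = 580/9]
6. F_y = -3  [line 1·x + 12·y + 98/3 = 0 ∩ |FE|² = 580/9]
   → F = (10/3, -3)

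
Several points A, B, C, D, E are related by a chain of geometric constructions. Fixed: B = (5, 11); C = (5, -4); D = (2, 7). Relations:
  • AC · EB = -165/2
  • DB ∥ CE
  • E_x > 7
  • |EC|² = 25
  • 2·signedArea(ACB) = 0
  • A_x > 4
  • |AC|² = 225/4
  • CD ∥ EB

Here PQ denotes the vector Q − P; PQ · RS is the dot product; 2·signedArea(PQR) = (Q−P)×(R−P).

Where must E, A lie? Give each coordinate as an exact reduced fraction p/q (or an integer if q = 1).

A = (5, 7/2)
E = (8, 0)

1. E_x = 8  [CD ∥ EB ∩ DB ∥ CE]
2. E_y = 0  [CD ∥ EB ∩ DB ∥ CE]
   → E = (8, 0)
3. A_x = 5  [2·signedArea(ACB) = 0 ∩ AC · EB = -165/2]
4. A_y = 7/2  [2·signedArea(ACB) = 0 ∩ AC · EB = -165/2]
   → A = (5, 7/2)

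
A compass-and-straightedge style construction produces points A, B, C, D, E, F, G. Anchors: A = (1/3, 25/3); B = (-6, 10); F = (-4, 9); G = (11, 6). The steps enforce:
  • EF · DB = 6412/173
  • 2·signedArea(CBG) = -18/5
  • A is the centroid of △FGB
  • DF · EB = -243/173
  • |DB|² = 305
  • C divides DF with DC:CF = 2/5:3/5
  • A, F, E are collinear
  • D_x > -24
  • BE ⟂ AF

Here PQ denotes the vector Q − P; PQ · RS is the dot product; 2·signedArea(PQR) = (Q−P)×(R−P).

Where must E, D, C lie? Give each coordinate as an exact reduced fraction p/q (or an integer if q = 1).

C = (-77/5, 12)
D = (-23, 14)
E = (-1056/173, 1613/173)

1. E_x = -1056/173  [A, F, E are collinear ∩ BE ⟂ AF]
2. E_y = 1613/173  [A, F, E are collinear ∩ BE ⟂ AF]
   → E = (-1056/173, 1613/173)
3. D_x = -23  [DF · EB = -243/173 ∩ EF · DB = 6412/173]
4. D_y = 14  [DF · EB = -243/173 ∩ EF · DB = 6412/173]
   → D = (-23, 14)
5. C_x = -77/5  [C divides DF with DC:CF = 2/5:3/5]
6. C_y = 12  [C divides DF with DC:CF = 2/5:3/5]
   → C = (-77/5, 12)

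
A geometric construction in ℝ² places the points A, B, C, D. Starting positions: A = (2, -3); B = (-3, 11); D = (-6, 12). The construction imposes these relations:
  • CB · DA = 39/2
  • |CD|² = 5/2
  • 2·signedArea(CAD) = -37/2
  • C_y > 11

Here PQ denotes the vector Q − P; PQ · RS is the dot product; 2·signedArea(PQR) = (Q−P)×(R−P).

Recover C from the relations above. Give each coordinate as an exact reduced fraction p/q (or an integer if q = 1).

1. C_x = -9/2  [2·signedArea(CAD) = -37/2 ∩ CB · DA = 39/2]
2. C_y = 23/2  [2·signedArea(CAD) = -37/2 ∩ CB · DA = 39/2]
   → C = (-9/2, 23/2)

C = (-9/2, 23/2)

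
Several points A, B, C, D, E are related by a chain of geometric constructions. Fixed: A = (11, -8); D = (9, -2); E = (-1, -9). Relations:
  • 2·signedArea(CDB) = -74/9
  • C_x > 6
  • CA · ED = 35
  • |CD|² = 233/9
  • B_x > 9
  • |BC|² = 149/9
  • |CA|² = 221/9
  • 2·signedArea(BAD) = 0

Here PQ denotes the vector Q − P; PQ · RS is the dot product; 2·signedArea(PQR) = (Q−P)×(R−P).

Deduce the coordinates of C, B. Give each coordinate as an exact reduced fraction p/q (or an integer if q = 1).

B = (29/3, -4)
C = (19/3, -19/3)

1. C_x = 19/3  [line -10·x + -7·y + 19 = 0 ∩ |CD|² = 233/9]
2. C_y = -19/3  [line -10·x + -7·y + 19 = 0 ∩ |CD|² = 233/9]
   → C = (19/3, -19/3)
3. B_x = 29/3  [2·signedArea(CDB) = -74/9 ∩ 2·signedArea(BAD) = 0]
4. B_y = -4  [2·signedArea(CDB) = -74/9 ∩ 2·signedArea(BAD) = 0]
   → B = (29/3, -4)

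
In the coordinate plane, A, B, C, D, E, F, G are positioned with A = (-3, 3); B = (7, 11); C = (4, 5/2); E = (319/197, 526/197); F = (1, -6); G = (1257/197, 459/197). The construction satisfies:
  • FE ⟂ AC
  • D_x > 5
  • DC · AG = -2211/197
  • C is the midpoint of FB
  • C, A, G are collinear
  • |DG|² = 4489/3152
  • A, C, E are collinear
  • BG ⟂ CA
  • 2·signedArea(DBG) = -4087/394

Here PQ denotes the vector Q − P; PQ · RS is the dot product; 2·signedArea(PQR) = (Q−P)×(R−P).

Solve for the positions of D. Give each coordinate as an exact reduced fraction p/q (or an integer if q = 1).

1. D_x = 2045/394  [line 1708/197·x + -122/197·y + -17141/394 = 0 ∩ |DG|² = 4489/3152]
2. D_y = 1903/788  [line 1708/197·x + -122/197·y + -17141/394 = 0 ∩ |DG|² = 4489/3152]
   → D = (2045/394, 1903/788)

D = (2045/394, 1903/788)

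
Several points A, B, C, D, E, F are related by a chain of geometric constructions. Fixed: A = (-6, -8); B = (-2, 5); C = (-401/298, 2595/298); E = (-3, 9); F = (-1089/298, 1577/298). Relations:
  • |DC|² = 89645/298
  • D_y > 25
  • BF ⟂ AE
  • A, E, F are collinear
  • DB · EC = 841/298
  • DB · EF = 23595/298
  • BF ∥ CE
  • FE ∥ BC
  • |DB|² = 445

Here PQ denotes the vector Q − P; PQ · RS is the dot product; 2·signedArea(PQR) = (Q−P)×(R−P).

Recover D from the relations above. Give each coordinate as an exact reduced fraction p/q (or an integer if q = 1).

D = (0, 26)

1. D_x = 0  [DB · EF = 23595/298 ∩ DB · EC = 841/298]
2. D_y = 26  [DB · EF = 23595/298 ∩ DB · EC = 841/298]
   → D = (0, 26)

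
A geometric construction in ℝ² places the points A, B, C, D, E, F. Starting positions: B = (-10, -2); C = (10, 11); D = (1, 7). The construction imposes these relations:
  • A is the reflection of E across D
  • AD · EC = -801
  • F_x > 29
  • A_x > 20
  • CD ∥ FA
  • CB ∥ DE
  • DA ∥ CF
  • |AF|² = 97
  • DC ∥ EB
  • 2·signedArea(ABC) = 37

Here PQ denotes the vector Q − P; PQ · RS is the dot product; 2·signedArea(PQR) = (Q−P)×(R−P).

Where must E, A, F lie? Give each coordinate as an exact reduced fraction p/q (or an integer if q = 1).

A = (21, 20)
E = (-19, -6)
F = (30, 24)

1. E_x = -19  [DC ∥ EB ∩ CB ∥ DE]
2. E_y = -6  [DC ∥ EB ∩ CB ∥ DE]
   → E = (-19, -6)
3. A_x = 21  [A is the reflection of E across D]
4. A_y = 20  [A is the reflection of E across D]
   → A = (21, 20)
5. F_x = 30  [CD ∥ FA ∩ DA ∥ CF]
6. F_y = 24  [CD ∥ FA ∩ DA ∥ CF]
   → F = (30, 24)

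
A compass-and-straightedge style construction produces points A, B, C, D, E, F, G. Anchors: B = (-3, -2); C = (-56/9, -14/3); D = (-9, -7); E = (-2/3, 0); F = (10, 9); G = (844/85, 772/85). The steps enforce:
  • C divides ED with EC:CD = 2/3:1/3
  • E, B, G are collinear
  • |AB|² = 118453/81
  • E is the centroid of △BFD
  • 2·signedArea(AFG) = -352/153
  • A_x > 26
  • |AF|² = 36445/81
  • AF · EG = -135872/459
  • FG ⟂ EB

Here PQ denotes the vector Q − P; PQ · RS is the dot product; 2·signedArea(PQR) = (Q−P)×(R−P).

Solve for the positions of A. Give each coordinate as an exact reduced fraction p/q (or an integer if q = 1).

A = (236/9, 68/3)

1. A_x = 236/9  [line -2702/255·x + -772/85·y + 1110136/2295 = 0 ∩ |AF|² = 36445/81]
2. A_y = 68/3  [line -2702/255·x + -772/85·y + 1110136/2295 = 0 ∩ |AF|² = 36445/81]
   → A = (236/9, 68/3)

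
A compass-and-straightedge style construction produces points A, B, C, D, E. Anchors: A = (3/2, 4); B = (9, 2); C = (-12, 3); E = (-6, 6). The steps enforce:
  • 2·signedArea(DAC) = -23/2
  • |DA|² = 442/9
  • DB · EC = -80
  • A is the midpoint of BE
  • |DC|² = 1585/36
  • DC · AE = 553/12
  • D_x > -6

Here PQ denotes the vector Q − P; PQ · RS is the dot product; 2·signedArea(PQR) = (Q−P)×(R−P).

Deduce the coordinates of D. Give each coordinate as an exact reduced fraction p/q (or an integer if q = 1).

D = (-11/2, 13/3)

1. D_x = -11/2  [DC · AE = 553/12 ∩ DB · EC = -80]
2. D_y = 13/3  [DC · AE = 553/12 ∩ DB · EC = -80]
   → D = (-11/2, 13/3)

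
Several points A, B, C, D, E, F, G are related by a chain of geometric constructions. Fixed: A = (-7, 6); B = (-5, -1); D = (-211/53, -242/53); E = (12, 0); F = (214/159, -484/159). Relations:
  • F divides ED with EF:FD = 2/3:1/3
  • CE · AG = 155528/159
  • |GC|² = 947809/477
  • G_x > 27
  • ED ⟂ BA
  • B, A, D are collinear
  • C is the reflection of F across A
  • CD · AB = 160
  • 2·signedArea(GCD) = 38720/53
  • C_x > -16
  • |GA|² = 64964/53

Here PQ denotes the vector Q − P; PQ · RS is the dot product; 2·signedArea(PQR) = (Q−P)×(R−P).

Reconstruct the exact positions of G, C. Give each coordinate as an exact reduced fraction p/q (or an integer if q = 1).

C = (-2440/159, 2392/159)
G = (1483/53, 242/53)

1. C_x = -2440/159  [C is the reflection of F across A]
2. C_y = 2392/159  [C is the reflection of F across A]
   → C = (-2440/159, 2392/159)
3. G_x = 1483/53  [2·signedArea(GCD) = 38720/53 ∩ CE · AG = 155528/159]
4. G_y = 242/53  [2·signedArea(GCD) = 38720/53 ∩ CE · AG = 155528/159]
   → G = (1483/53, 242/53)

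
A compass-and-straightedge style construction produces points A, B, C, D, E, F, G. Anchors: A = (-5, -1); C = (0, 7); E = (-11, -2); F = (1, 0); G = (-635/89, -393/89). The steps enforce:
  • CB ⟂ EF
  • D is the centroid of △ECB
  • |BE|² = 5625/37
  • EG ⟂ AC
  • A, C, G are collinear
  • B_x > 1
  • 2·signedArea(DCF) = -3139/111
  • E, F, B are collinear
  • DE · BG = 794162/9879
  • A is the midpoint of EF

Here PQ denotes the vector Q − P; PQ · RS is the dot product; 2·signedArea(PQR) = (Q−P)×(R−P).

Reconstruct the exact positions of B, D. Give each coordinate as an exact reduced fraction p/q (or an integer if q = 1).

1. B_x = 43/37  [E, F, B are collinear ∩ CB ⟂ EF]
2. B_y = 1/37  [E, F, B are collinear ∩ CB ⟂ EF]
   → B = (43/37, 1/37)
3. D_x = -364/111  [D is the centroid of △ECB]
4. D_y = 62/37  [D is the centroid of △ECB]
   → D = (-364/111, 62/37)

B = (43/37, 1/37)
D = (-364/111, 62/37)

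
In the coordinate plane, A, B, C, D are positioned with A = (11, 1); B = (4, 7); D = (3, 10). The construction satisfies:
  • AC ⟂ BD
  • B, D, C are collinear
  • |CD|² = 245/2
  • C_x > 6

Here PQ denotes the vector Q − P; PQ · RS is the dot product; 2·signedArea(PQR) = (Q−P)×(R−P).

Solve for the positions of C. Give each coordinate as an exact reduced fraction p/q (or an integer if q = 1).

C = (13/2, -1/2)

1. C_x = 13/2  [B, D, C are collinear ∩ AC ⟂ BD]
2. C_y = -1/2  [B, D, C are collinear ∩ AC ⟂ BD]
   → C = (13/2, -1/2)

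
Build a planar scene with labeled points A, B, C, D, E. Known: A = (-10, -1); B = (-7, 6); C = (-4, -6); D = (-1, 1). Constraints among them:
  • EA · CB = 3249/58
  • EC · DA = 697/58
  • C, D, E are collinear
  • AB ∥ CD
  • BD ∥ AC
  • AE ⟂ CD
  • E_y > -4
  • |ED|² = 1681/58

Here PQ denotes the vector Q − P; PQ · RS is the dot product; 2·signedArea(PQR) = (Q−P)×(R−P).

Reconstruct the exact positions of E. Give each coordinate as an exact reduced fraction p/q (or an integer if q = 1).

E = (-181/58, -229/58)

1. E_x = -181/58  [C, D, E are collinear ∩ AE ⟂ CD]
2. E_y = -229/58  [C, D, E are collinear ∩ AE ⟂ CD]
   → E = (-181/58, -229/58)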